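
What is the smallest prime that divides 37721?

67

37721 is odd.
Digit sum 20, not divisible by 3.
Ends in 1: not divisible by 5.
7: 37721 = 7·5388 + 5
11: 37721 = 11·3429 + 2
13: 37721 = 13·2901 + 8
17: 37721 = 17·2218 + 15
19: 37721 = 19·1985 + 6
23: 37721 = 23·1640 + 1
29: 37721 = 29·1300 + 21
31: 37721 = 31·1216 + 25
37: 37721 = 37·1019 + 18
41: 37721 = 41·920 + 1
43: 37721 = 43·877 + 10
47: 37721 = 47·802 + 27
53: 37721 = 53·711 + 38
59: 37721 = 59·639 + 20
61: 37721 = 61·618 + 23
67: 37721 = 67·563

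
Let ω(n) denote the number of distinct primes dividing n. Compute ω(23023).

4

23023 = 7 · 3289
3289 = 11 · 299
299 = 13 · 23
23023 = 7 · 11 · 13 · 23, which has 4 distinct prime factors.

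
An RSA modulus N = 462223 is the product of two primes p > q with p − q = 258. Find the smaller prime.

563

Since p = q + 258, we have 462223 = q(q + 258), so q² + 258q − 462223 = 0.
Discriminant: 258² + 4·462223 = 66564 + 1848892 = 1915456; √1915456 = 1384.
q = (−258 + 1384)/2 = 563, and p = q + 258 = 821.
Check: 563 · 821 = 462223.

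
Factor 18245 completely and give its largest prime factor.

18245 = 5 · 3649
3649 = 41 · 89
89 is prime.
So 18245 = 5 · 41 · 89; the largest prime factor is 89.

89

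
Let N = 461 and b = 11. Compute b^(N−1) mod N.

1

11^1 ≡ 11 (mod 461)
11^2 ≡ 11^2 = 121 ≡ 121 (mod 461)
11^4 ≡ 121^2 = 14641 ≡ 350 (mod 461)
11^8 ≡ 350^2 = 122500 ≡ 335 (mod 461)
11^16 ≡ 335^2 = 112225 ≡ 202 (mod 461)
11^32 ≡ 202^2 = 40804 ≡ 236 (mod 461)
11^64 ≡ 236^2 = 55696 ≡ 376 (mod 461)
11^128 ≡ 376^2 = 141376 ≡ 310 (mod 461)
11^256 ≡ 310^2 = 96100 ≡ 212 (mod 461)
460 = 256 + 128 + 64 + 8 + 4 in binary powers of 2.
So 11^460 ≡ 212 · 310 · 376 · 335 · 350 ≡ 1 (mod 461).
Since the result is 1, base 11 gives no evidence that 461 is composite.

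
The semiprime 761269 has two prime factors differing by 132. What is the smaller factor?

809

Since p = q + 132, we have 761269 = q(q + 132), so q² + 132q − 761269 = 0.
Discriminant: 132² + 4·761269 = 17424 + 3045076 = 3062500; √3062500 = 1750.
q = (−132 + 1750)/2 = 809, and p = q + 132 = 941.
Check: 809 · 941 = 761269.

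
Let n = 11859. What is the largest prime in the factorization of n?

67

11859 = 3 · 3953
3953 = 59 · 67
67 is prime.
So 11859 = 3 · 59 · 67; the largest prime factor is 67.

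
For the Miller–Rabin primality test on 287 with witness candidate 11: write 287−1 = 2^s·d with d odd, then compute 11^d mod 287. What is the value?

268

287 − 1 = 286 = 2^1 · 143, so d = 143.
11^1 ≡ 11 (mod 287)
11^2 ≡ 11^2 = 121 ≡ 121 (mod 287)
11^4 ≡ 121^2 = 14641 ≡ 4 (mod 287)
11^8 ≡ 4^2 = 16 ≡ 16 (mod 287)
11^16 ≡ 16^2 = 256 ≡ 256 (mod 287)
11^32 ≡ 256^2 = 65536 ≡ 100 (mod 287)
11^64 ≡ 100^2 = 10000 ≡ 242 (mod 287)
11^128 ≡ 242^2 = 58564 ≡ 16 (mod 287)
143 = 128 + 8 + 4 + 2 + 1 in binary powers of 2.
So 11^143 ≡ 16 · 16 · 4 · 121 · 11 ≡ 268 (mod 287).
Squaring chain: 268; never reaches −1, so base 11 is a Miller–Rabin witness that 287 is composite.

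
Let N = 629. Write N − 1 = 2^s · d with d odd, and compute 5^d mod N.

629 − 1 = 628 = 2^2 · 157, so d = 157.
5^1 ≡ 5 (mod 629)
5^2 ≡ 5^2 = 25 ≡ 25 (mod 629)
5^4 ≡ 25^2 = 625 ≡ 625 (mod 629)
5^8 ≡ 625^2 = 390625 ≡ 16 (mod 629)
5^16 ≡ 16^2 = 256 ≡ 256 (mod 629)
5^32 ≡ 256^2 = 65536 ≡ 120 (mod 629)
5^64 ≡ 120^2 = 14400 ≡ 562 (mod 629)
5^128 ≡ 562^2 = 315844 ≡ 86 (mod 629)
157 = 128 + 16 + 8 + 4 + 1 in binary powers of 2.
So 5^157 ≡ 86 · 256 · 16 · 625 · 5 ≡ 309 (mod 629).
Squaring chain: 309 → 502; never reaches −1, so base 5 is a Miller–Rabin witness that 629 is composite.

309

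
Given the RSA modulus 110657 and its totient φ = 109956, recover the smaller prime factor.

φ(n) = (p−1)(q−1) = n − (p+q) + 1, so p + q = 110657 − 109956 + 1 = 702.
p and q are the roots of t² − 702t + 110657 = 0.
Discriminant: 702² − 4·110657 = 492804 − 442628 = 50176; √50176 = 224.
q = (702 − 224)/2 = 239, p = (702 + 224)/2 = 463.
Check: 239 · 463 = 110657.

239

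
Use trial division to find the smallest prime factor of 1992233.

1992233 is odd.
Digit sum 29, not divisible by 3.
Ends in 3: not divisible by 5.
7: 1992233 = 7·284604 + 5
11: 1992233 = 11·181112 + 1
13: 1992233 = 13·153248 + 9
17: 1992233 = 17·117190 + 3
19: 1992233 = 19·104854 + 7
23: 1992233 = 23·86618 + 19
29: 1992233 = 29·68697 + 20
31: 1992233 = 31·64265 + 18
37: 1992233 = 37·53844 + 5
41: 1992233 = 41·48591 + 2
43: 1992233 = 43·46331

43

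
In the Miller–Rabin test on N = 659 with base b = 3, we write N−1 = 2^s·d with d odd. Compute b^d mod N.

659 − 1 = 658 = 2^1 · 329, so d = 329.
3^1 ≡ 3 (mod 659)
3^2 ≡ 3^2 = 9 ≡ 9 (mod 659)
3^4 ≡ 9^2 = 81 ≡ 81 (mod 659)
3^8 ≡ 81^2 = 6561 ≡ 630 (mod 659)
3^16 ≡ 630^2 = 396900 ≡ 182 (mod 659)
3^32 ≡ 182^2 = 33124 ≡ 174 (mod 659)
3^64 ≡ 174^2 = 30276 ≡ 621 (mod 659)
3^128 ≡ 621^2 = 385641 ≡ 126 (mod 659)
3^256 ≡ 126^2 = 15876 ≡ 60 (mod 659)
329 = 256 + 64 + 8 + 1 in binary powers of 2.
So 3^329 ≡ 60 · 621 · 630 · 3 ≡ 1 (mod 659).
Since 3^d ≡ 1 (mod 659), base 3 does not prove 659 composite.

1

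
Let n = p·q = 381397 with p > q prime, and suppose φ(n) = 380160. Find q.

φ(n) = (p−1)(q−1) = n − (p+q) + 1, so p + q = 381397 − 380160 + 1 = 1238.
p and q are the roots of t² − 1238t + 381397 = 0.
Discriminant: 1238² − 4·381397 = 1532644 − 1525588 = 7056; √7056 = 84.
q = (1238 − 84)/2 = 577, p = (1238 + 84)/2 = 661.
Check: 577 · 661 = 381397.

577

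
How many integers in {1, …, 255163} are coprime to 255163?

Factor: 255163 = 47 · 61 · 89.
φ(255163) = (47−1) · (61−1) · (89−1) = 46 · 60 · 88 = 242880.

242880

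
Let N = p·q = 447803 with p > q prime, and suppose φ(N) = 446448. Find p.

787

φ(n) = (p−1)(q−1) = n − (p+q) + 1, so p + q = 447803 − 446448 + 1 = 1356.
p and q are the roots of t² − 1356t + 447803 = 0.
Discriminant: 1356² − 4·447803 = 1838736 − 1791212 = 47524; √47524 = 218.
q = (1356 − 218)/2 = 569, p = (1356 + 218)/2 = 787.
Check: 569 · 787 = 447803.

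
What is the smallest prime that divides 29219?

29219 is odd.
Digit sum 23, not divisible by 3.
Ends in 9: not divisible by 5.
7: 29219 = 7·4174 + 1
11: 29219 = 11·2656 + 3
13: 29219 = 13·2247 + 8
17: 29219 = 17·1718 + 13
19: 29219 = 19·1537 + 16
23: 29219 = 23·1270 + 9
29: 29219 = 29·1007 + 16
31: 29219 = 31·942 + 17
37: 29219 = 37·789 + 26
41: 29219 = 41·712 + 27
43: 29219 = 43·679 + 22
47: 29219 = 47·621 + 32
53: 29219 = 53·551 + 16
59: 29219 = 59·495 + 14
61: 29219 = 61·479

61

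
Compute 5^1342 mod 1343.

1137

5^1 ≡ 5 (mod 1343)
5^2 ≡ 5^2 = 25 ≡ 25 (mod 1343)
5^4 ≡ 25^2 = 625 ≡ 625 (mod 1343)
5^8 ≡ 625^2 = 390625 ≡ 1155 (mod 1343)
5^16 ≡ 1155^2 = 1334025 ≡ 426 (mod 1343)
5^32 ≡ 426^2 = 181476 ≡ 171 (mod 1343)
5^64 ≡ 171^2 = 29241 ≡ 1038 (mod 1343)
5^128 ≡ 1038^2 = 1077444 ≡ 358 (mod 1343)
5^256 ≡ 358^2 = 128164 ≡ 579 (mod 1343)
5^512 ≡ 579^2 = 335241 ≡ 834 (mod 1343)
5^1024 ≡ 834^2 = 695556 ≡ 1225 (mod 1343)
1342 = 1024 + 256 + 32 + 16 + 8 + 4 + 2 in binary powers of 2.
So 5^1342 ≡ 1225 · 579 · 171 · 426 · 1155 · 625 · 25 ≡ 1137 (mod 1343).
Since 1137 ≠ 1, base 5 is a Fermat witness: 1343 is composite.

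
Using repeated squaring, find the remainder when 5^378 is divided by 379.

1

5^1 ≡ 5 (mod 379)
5^2 ≡ 5^2 = 25 ≡ 25 (mod 379)
5^4 ≡ 25^2 = 625 ≡ 246 (mod 379)
5^8 ≡ 246^2 = 60516 ≡ 255 (mod 379)
5^16 ≡ 255^2 = 65025 ≡ 216 (mod 379)
5^32 ≡ 216^2 = 46656 ≡ 39 (mod 379)
5^64 ≡ 39^2 = 1521 ≡ 5 (mod 379)
5^128 ≡ 5^2 = 25 ≡ 25 (mod 379)
5^256 ≡ 25^2 = 625 ≡ 246 (mod 379)
378 = 256 + 64 + 32 + 16 + 8 + 2 in binary powers of 2.
So 5^378 ≡ 246 · 5 · 39 · 216 · 255 · 25 ≡ 1 (mod 379).
Since the result is 1, base 5 gives no evidence that 379 is composite.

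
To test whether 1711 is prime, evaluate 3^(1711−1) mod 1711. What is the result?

3^1 ≡ 3 (mod 1711)
3^2 ≡ 3^2 = 9 ≡ 9 (mod 1711)
3^4 ≡ 9^2 = 81 ≡ 81 (mod 1711)
3^8 ≡ 81^2 = 6561 ≡ 1428 (mod 1711)
3^16 ≡ 1428^2 = 2039184 ≡ 1383 (mod 1711)
3^32 ≡ 1383^2 = 1912689 ≡ 1502 (mod 1711)
3^64 ≡ 1502^2 = 2256004 ≡ 906 (mod 1711)
3^128 ≡ 906^2 = 820836 ≡ 1267 (mod 1711)
3^256 ≡ 1267^2 = 1605289 ≡ 371 (mod 1711)
3^512 ≡ 371^2 = 137641 ≡ 761 (mod 1711)
3^1024 ≡ 761^2 = 579121 ≡ 803 (mod 1711)
1710 = 1024 + 512 + 128 + 32 + 8 + 4 + 2 in binary powers of 2.
So 3^1710 ≡ 803 · 761 · 1267 · 1502 · 1428 · 81 · 9 ≡ 1082 (mod 1711).
Since 1082 ≠ 1, base 3 is a Fermat witness: 1711 is composite.

1082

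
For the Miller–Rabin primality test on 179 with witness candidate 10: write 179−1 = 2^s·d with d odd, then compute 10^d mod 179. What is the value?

178

179 − 1 = 178 = 2^1 · 89, so d = 89.
10^1 ≡ 10 (mod 179)
10^2 ≡ 10^2 = 100 ≡ 100 (mod 179)
10^4 ≡ 100^2 = 10000 ≡ 155 (mod 179)
10^8 ≡ 155^2 = 24025 ≡ 39 (mod 179)
10^16 ≡ 39^2 = 1521 ≡ 89 (mod 179)
10^32 ≡ 89^2 = 7921 ≡ 45 (mod 179)
10^64 ≡ 45^2 = 2025 ≡ 56 (mod 179)
89 = 64 + 16 + 8 + 1 in binary powers of 2.
So 10^89 ≡ 56 · 89 · 39 · 10 ≡ 178 (mod 179).
Since 10^d ≡ 178 (mod 179), base 10 does not prove 179 composite.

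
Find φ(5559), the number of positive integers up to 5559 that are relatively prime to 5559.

Factor: 5559 = 3 · 17 · 109.
φ(5559) = (3−1) · (17−1) · (109−1) = 2 · 16 · 108 = 3456.

3456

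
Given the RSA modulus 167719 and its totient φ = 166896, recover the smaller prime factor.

367

φ(n) = (p−1)(q−1) = n − (p+q) + 1, so p + q = 167719 − 166896 + 1 = 824.
p and q are the roots of t² − 824t + 167719 = 0.
Discriminant: 824² − 4·167719 = 678976 − 670876 = 8100; √8100 = 90.
q = (824 − 90)/2 = 367, p = (824 + 90)/2 = 457.
Check: 367 · 457 = 167719.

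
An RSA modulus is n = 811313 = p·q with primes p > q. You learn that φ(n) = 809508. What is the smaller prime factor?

839

φ(n) = (p−1)(q−1) = n − (p+q) + 1, so p + q = 811313 − 809508 + 1 = 1806.
p and q are the roots of t² − 1806t + 811313 = 0.
Discriminant: 1806² − 4·811313 = 3261636 − 3245252 = 16384; √16384 = 128.
q = (1806 − 128)/2 = 839, p = (1806 + 128)/2 = 967.
Check: 839 · 967 = 811313.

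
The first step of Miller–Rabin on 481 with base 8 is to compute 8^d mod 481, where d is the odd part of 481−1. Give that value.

31

481 − 1 = 480 = 2^5 · 15, so d = 15.
8^1 ≡ 8 (mod 481)
8^2 ≡ 8^2 = 64 ≡ 64 (mod 481)
8^4 ≡ 64^2 = 4096 ≡ 248 (mod 481)
8^8 ≡ 248^2 = 61504 ≡ 417 (mod 481)
15 = 8 + 4 + 2 + 1 in binary powers of 2.
So 8^15 ≡ 417 · 248 · 64 · 8 ≡ 31 (mod 481).
Squaring chain: 31 → 480 → 1 → 1 → 1; reaches −1, so base 8 does not prove 481 composite.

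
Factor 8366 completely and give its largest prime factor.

8366 = 2 · 4183
4183 = 47 · 89
89 is prime.
So 8366 = 2 · 47 · 89; the largest prime factor is 89.

89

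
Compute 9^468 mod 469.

9^1 ≡ 9 (mod 469)
9^2 ≡ 9^2 = 81 ≡ 81 (mod 469)
9^4 ≡ 81^2 = 6561 ≡ 464 (mod 469)
9^8 ≡ 464^2 = 215296 ≡ 25 (mod 469)
9^16 ≡ 25^2 = 625 ≡ 156 (mod 469)
9^32 ≡ 156^2 = 24336 ≡ 417 (mod 469)
9^64 ≡ 417^2 = 173889 ≡ 359 (mod 469)
9^128 ≡ 359^2 = 128881 ≡ 375 (mod 469)
9^256 ≡ 375^2 = 140625 ≡ 394 (mod 469)
468 = 256 + 128 + 64 + 16 + 4 in binary powers of 2.
So 9^468 ≡ 394 · 375 · 359 · 156 · 464 ≡ 64 (mod 469).
Since 64 ≠ 1, base 9 is a Fermat witness: 469 is composite.

64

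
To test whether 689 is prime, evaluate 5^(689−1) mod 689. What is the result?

365

5^1 ≡ 5 (mod 689)
5^2 ≡ 5^2 = 25 ≡ 25 (mod 689)
5^4 ≡ 25^2 = 625 ≡ 625 (mod 689)
5^8 ≡ 625^2 = 390625 ≡ 651 (mod 689)
5^16 ≡ 651^2 = 423801 ≡ 66 (mod 689)
5^32 ≡ 66^2 = 4356 ≡ 222 (mod 689)
5^64 ≡ 222^2 = 49284 ≡ 365 (mod 689)
5^128 ≡ 365^2 = 133225 ≡ 248 (mod 689)
5^256 ≡ 248^2 = 61504 ≡ 183 (mod 689)
5^512 ≡ 183^2 = 33489 ≡ 417 (mod 689)
688 = 512 + 128 + 32 + 16 in binary powers of 2.
So 5^688 ≡ 417 · 248 · 222 · 66 ≡ 365 (mod 689).
Since 365 ≠ 1, base 5 is a Fermat witness: 689 is composite.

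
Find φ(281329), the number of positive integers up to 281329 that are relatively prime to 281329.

Factor: 281329 = 29 · 89 · 109.
φ(281329) = (29−1) · (89−1) · (109−1) = 28 · 88 · 108 = 266112.

266112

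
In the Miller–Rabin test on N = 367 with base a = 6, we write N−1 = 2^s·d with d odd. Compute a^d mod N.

366

367 − 1 = 366 = 2^1 · 183, so d = 183.
6^1 ≡ 6 (mod 367)
6^2 ≡ 6^2 = 36 ≡ 36 (mod 367)
6^4 ≡ 36^2 = 1296 ≡ 195 (mod 367)
6^8 ≡ 195^2 = 38025 ≡ 224 (mod 367)
6^16 ≡ 224^2 = 50176 ≡ 264 (mod 367)
6^32 ≡ 264^2 = 69696 ≡ 333 (mod 367)
6^64 ≡ 333^2 = 110889 ≡ 55 (mod 367)
6^128 ≡ 55^2 = 3025 ≡ 89 (mod 367)
183 = 128 + 32 + 16 + 4 + 2 + 1 in binary powers of 2.
So 6^183 ≡ 89 · 333 · 264 · 195 · 36 · 6 ≡ 366 (mod 367).
Since 6^d ≡ 366 (mod 367), base 6 does not prove 367 composite.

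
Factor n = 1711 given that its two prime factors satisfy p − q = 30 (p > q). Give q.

Since p = q + 30, we have 1711 = q(q + 30), so q² + 30q − 1711 = 0.
Discriminant: 30² + 4·1711 = 900 + 6844 = 7744; √7744 = 88.
q = (−30 + 88)/2 = 29, and p = q + 30 = 59.
Check: 29 · 59 = 1711.

29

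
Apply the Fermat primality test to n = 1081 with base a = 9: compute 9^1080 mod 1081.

679

9^1 ≡ 9 (mod 1081)
9^2 ≡ 9^2 = 81 ≡ 81 (mod 1081)
9^4 ≡ 81^2 = 6561 ≡ 75 (mod 1081)
9^8 ≡ 75^2 = 5625 ≡ 220 (mod 1081)
9^16 ≡ 220^2 = 48400 ≡ 836 (mod 1081)
9^32 ≡ 836^2 = 698896 ≡ 570 (mod 1081)
9^64 ≡ 570^2 = 324900 ≡ 600 (mod 1081)
9^128 ≡ 600^2 = 360000 ≡ 27 (mod 1081)
9^256 ≡ 27^2 = 729 ≡ 729 (mod 1081)
9^512 ≡ 729^2 = 531441 ≡ 670 (mod 1081)
9^1024 ≡ 670^2 = 448900 ≡ 285 (mod 1081)
1080 = 1024 + 32 + 16 + 8 in binary powers of 2.
So 9^1080 ≡ 285 · 570 · 836 · 220 ≡ 679 (mod 1081).
Since 679 ≠ 1, base 9 is a Fermat witness: 1081 is composite.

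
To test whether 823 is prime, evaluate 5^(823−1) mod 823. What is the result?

5^1 ≡ 5 (mod 823)
5^2 ≡ 5^2 = 25 ≡ 25 (mod 823)
5^4 ≡ 25^2 = 625 ≡ 625 (mod 823)
5^8 ≡ 625^2 = 390625 ≡ 523 (mod 823)
5^16 ≡ 523^2 = 273529 ≡ 293 (mod 823)
5^32 ≡ 293^2 = 85849 ≡ 257 (mod 823)
5^64 ≡ 257^2 = 66049 ≡ 209 (mod 823)
5^128 ≡ 209^2 = 43681 ≡ 62 (mod 823)
5^256 ≡ 62^2 = 3844 ≡ 552 (mod 823)
5^512 ≡ 552^2 = 304704 ≡ 194 (mod 823)
822 = 512 + 256 + 32 + 16 + 4 + 2 in binary powers of 2.
So 5^822 ≡ 194 · 552 · 257 · 293 · 625 · 25 ≡ 1 (mod 823).
Since the result is 1, base 5 gives no evidence that 823 is composite.

1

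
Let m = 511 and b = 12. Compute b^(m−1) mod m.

12^1 ≡ 12 (mod 511)
12^2 ≡ 12^2 = 144 ≡ 144 (mod 511)
12^4 ≡ 144^2 = 20736 ≡ 296 (mod 511)
12^8 ≡ 296^2 = 87616 ≡ 235 (mod 511)
12^16 ≡ 235^2 = 55225 ≡ 37 (mod 511)
12^32 ≡ 37^2 = 1369 ≡ 347 (mod 511)
12^64 ≡ 347^2 = 120409 ≡ 324 (mod 511)
12^128 ≡ 324^2 = 104976 ≡ 221 (mod 511)
12^256 ≡ 221^2 = 48841 ≡ 296 (mod 511)
510 = 256 + 128 + 64 + 32 + 16 + 8 + 4 + 2 in binary powers of 2.
So 12^510 ≡ 296 · 221 · 324 · 347 · 37 · 235 · 296 · 144 ≡ 211 (mod 511).
Since 211 ≠ 1, base 12 is a Fermat witness: 511 is composite.

211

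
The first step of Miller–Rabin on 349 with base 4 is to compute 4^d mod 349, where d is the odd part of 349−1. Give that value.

348

349 − 1 = 348 = 2^2 · 87, so d = 87.
4^1 ≡ 4 (mod 349)
4^2 ≡ 4^2 = 16 ≡ 16 (mod 349)
4^4 ≡ 16^2 = 256 ≡ 256 (mod 349)
4^8 ≡ 256^2 = 65536 ≡ 273 (mod 349)
4^16 ≡ 273^2 = 74529 ≡ 192 (mod 349)
4^32 ≡ 192^2 = 36864 ≡ 219 (mod 349)
4^64 ≡ 219^2 = 47961 ≡ 148 (mod 349)
87 = 64 + 16 + 4 + 2 + 1 in binary powers of 2.
So 4^87 ≡ 148 · 192 · 256 · 16 · 4 ≡ 348 (mod 349).
Since 4^d ≡ 348 (mod 349), base 4 does not prove 349 composite.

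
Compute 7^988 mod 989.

767

7^1 ≡ 7 (mod 989)
7^2 ≡ 7^2 = 49 ≡ 49 (mod 989)
7^4 ≡ 49^2 = 2401 ≡ 423 (mod 989)
7^8 ≡ 423^2 = 178929 ≡ 909 (mod 989)
7^16 ≡ 909^2 = 826281 ≡ 466 (mod 989)
7^32 ≡ 466^2 = 217156 ≡ 565 (mod 989)
7^64 ≡ 565^2 = 319225 ≡ 767 (mod 989)
7^128 ≡ 767^2 = 588289 ≡ 823 (mod 989)
7^256 ≡ 823^2 = 677329 ≡ 853 (mod 989)
7^512 ≡ 853^2 = 727609 ≡ 694 (mod 989)
988 = 512 + 256 + 128 + 64 + 16 + 8 + 4 in binary powers of 2.
So 7^988 ≡ 694 · 853 · 823 · 767 · 466 · 909 · 423 ≡ 767 (mod 989).
Since 767 ≠ 1, base 7 is a Fermat witness: 989 is composite.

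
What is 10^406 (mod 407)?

232

10^1 ≡ 10 (mod 407)
10^2 ≡ 10^2 = 100 ≡ 100 (mod 407)
10^4 ≡ 100^2 = 10000 ≡ 232 (mod 407)
10^8 ≡ 232^2 = 53824 ≡ 100 (mod 407)
10^16 ≡ 100^2 = 10000 ≡ 232 (mod 407)
10^32 ≡ 232^2 = 53824 ≡ 100 (mod 407)
10^64 ≡ 100^2 = 10000 ≡ 232 (mod 407)
10^128 ≡ 232^2 = 53824 ≡ 100 (mod 407)
10^256 ≡ 100^2 = 10000 ≡ 232 (mod 407)
406 = 256 + 128 + 16 + 4 + 2 in binary powers of 2.
So 10^406 ≡ 232 · 100 · 232 · 232 · 100 ≡ 232 (mod 407).
Since 232 ≠ 1, base 10 is a Fermat witness: 407 is composite.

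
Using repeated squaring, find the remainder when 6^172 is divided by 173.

1

6^1 ≡ 6 (mod 173)
6^2 ≡ 6^2 = 36 ≡ 36 (mod 173)
6^4 ≡ 36^2 = 1296 ≡ 85 (mod 173)
6^8 ≡ 85^2 = 7225 ≡ 132 (mod 173)
6^16 ≡ 132^2 = 17424 ≡ 124 (mod 173)
6^32 ≡ 124^2 = 15376 ≡ 152 (mod 173)
6^64 ≡ 152^2 = 23104 ≡ 95 (mod 173)
6^128 ≡ 95^2 = 9025 ≡ 29 (mod 173)
172 = 128 + 32 + 8 + 4 in binary powers of 2.
So 6^172 ≡ 29 · 152 · 132 · 85 ≡ 1 (mod 173).
Since the result is 1, base 6 gives no evidence that 173 is composite.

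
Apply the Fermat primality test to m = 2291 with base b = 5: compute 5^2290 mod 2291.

5^1 ≡ 5 (mod 2291)
5^2 ≡ 5^2 = 25 ≡ 25 (mod 2291)
5^4 ≡ 25^2 = 625 ≡ 625 (mod 2291)
5^8 ≡ 625^2 = 390625 ≡ 1155 (mod 2291)
5^16 ≡ 1155^2 = 1334025 ≡ 663 (mod 2291)
5^32 ≡ 663^2 = 439569 ≡ 1988 (mod 2291)
5^64 ≡ 1988^2 = 3952144 ≡ 169 (mod 2291)
5^128 ≡ 169^2 = 28561 ≡ 1069 (mod 2291)
5^256 ≡ 1069^2 = 1142761 ≡ 1843 (mod 2291)
5^512 ≡ 1843^2 = 3396649 ≡ 1387 (mod 2291)
5^1024 ≡ 1387^2 = 1923769 ≡ 1620 (mod 2291)
5^2048 ≡ 1620^2 = 2624400 ≡ 1205 (mod 2291)
2290 = 2048 + 128 + 64 + 32 + 16 + 2 in binary powers of 2.
So 5^2290 ≡ 1205 · 1069 · 169 · 1988 · 663 · 25 ≡ 111 (mod 2291).
Since 111 ≠ 1, base 5 is a Fermat witness: 2291 is composite.

111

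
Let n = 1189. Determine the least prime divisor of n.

1189 is odd.
Digit sum 19, not divisible by 3.
Ends in 9: not divisible by 5.
7: 1189 = 7·169 + 6
11: 1189 = 11·108 + 1
13: 1189 = 13·91 + 6
17: 1189 = 17·69 + 16
19: 1189 = 19·62 + 11
23: 1189 = 23·51 + 16
29: 1189 = 29·41

29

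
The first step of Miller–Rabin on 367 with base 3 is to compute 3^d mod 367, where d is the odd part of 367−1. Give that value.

366

367 − 1 = 366 = 2^1 · 183, so d = 183.
3^1 ≡ 3 (mod 367)
3^2 ≡ 3^2 = 9 ≡ 9 (mod 367)
3^4 ≡ 9^2 = 81 ≡ 81 (mod 367)
3^8 ≡ 81^2 = 6561 ≡ 322 (mod 367)
3^16 ≡ 322^2 = 103684 ≡ 190 (mod 367)
3^32 ≡ 190^2 = 36100 ≡ 134 (mod 367)
3^64 ≡ 134^2 = 17956 ≡ 340 (mod 367)
3^128 ≡ 340^2 = 115600 ≡ 362 (mod 367)
183 = 128 + 32 + 16 + 4 + 2 + 1 in binary powers of 2.
So 3^183 ≡ 362 · 134 · 190 · 81 · 9 · 3 ≡ 366 (mod 367).
Since 3^d ≡ 366 (mod 367), base 3 does not prove 367 composite.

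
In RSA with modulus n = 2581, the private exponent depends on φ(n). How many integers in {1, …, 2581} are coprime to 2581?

2464

Factor: 2581 = 29 · 89.
φ(2581) = (29−1) · (89−1) = 28 · 88 = 2464.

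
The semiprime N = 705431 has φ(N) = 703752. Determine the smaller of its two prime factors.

827

φ(n) = (p−1)(q−1) = n − (p+q) + 1, so p + q = 705431 − 703752 + 1 = 1680.
p and q are the roots of t² − 1680t + 705431 = 0.
Discriminant: 1680² − 4·705431 = 2822400 − 2821724 = 676; √676 = 26.
q = (1680 − 26)/2 = 827, p = (1680 + 26)/2 = 853.
Check: 827 · 853 = 705431.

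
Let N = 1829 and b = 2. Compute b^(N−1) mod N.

2^1 ≡ 2 (mod 1829)
2^2 ≡ 2^2 = 4 ≡ 4 (mod 1829)
2^4 ≡ 4^2 = 16 ≡ 16 (mod 1829)
2^8 ≡ 16^2 = 256 ≡ 256 (mod 1829)
2^16 ≡ 256^2 = 65536 ≡ 1521 (mod 1829)
2^32 ≡ 1521^2 = 2313441 ≡ 1585 (mod 1829)
2^64 ≡ 1585^2 = 2512225 ≡ 1008 (mod 1829)
2^128 ≡ 1008^2 = 1016064 ≡ 969 (mod 1829)
2^256 ≡ 969^2 = 938961 ≡ 684 (mod 1829)
2^512 ≡ 684^2 = 467856 ≡ 1461 (mod 1829)
2^1024 ≡ 1461^2 = 2134521 ≡ 78 (mod 1829)
1828 = 1024 + 512 + 256 + 32 + 4 in binary powers of 2.
So 2^1828 ≡ 78 · 1461 · 684 · 1585 · 16 ≡ 411 (mod 1829).
Since 411 ≠ 1, base 2 is a Fermat witness: 1829 is composite.

411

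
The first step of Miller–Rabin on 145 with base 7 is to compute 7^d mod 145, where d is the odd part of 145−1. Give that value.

107

145 − 1 = 144 = 2^4 · 9, so d = 9.
7^1 ≡ 7 (mod 145)
7^2 ≡ 7^2 = 49 ≡ 49 (mod 145)
7^4 ≡ 49^2 = 2401 ≡ 81 (mod 145)
7^8 ≡ 81^2 = 6561 ≡ 36 (mod 145)
9 = 8 + 1 in binary powers of 2.
So 7^9 ≡ 36 · 7 ≡ 107 (mod 145).
Squaring chain: 107 → 139 → 36 → 136; never reaches −1, so base 7 is a Miller–Rabin witness that 145 is composite.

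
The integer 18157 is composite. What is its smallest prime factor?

18157 is odd.
Digit sum 22, not divisible by 3.
Ends in 7: not divisible by 5.
7: 18157 = 7·2593 + 6
11: 18157 = 11·1650 + 7
13: 18157 = 13·1396 + 9
17: 18157 = 17·1068 + 1
19: 18157 = 19·955 + 12
23: 18157 = 23·789 + 10
29: 18157 = 29·626 + 3
31: 18157 = 31·585 + 22
37: 18157 = 37·490 + 27
41: 18157 = 41·442 + 35
43: 18157 = 43·422 + 11
47: 18157 = 47·386 + 15
53: 18157 = 53·342 + 31
59: 18157 = 59·307 + 44
61: 18157 = 61·297 + 40
67: 18157 = 67·271

67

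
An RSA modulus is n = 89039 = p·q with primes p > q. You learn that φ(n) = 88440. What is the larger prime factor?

φ(n) = (p−1)(q−1) = n − (p+q) + 1, so p + q = 89039 − 88440 + 1 = 600.
p and q are the roots of t² − 600t + 89039 = 0.
Discriminant: 600² − 4·89039 = 360000 − 356156 = 3844; √3844 = 62.
q = (600 − 62)/2 = 269, p = (600 + 62)/2 = 331.
Check: 269 · 331 = 89039.

331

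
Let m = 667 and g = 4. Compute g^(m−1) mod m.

25

4^1 ≡ 4 (mod 667)
4^2 ≡ 4^2 = 16 ≡ 16 (mod 667)
4^4 ≡ 16^2 = 256 ≡ 256 (mod 667)
4^8 ≡ 256^2 = 65536 ≡ 170 (mod 667)
4^16 ≡ 170^2 = 28900 ≡ 219 (mod 667)
4^32 ≡ 219^2 = 47961 ≡ 604 (mod 667)
4^64 ≡ 604^2 = 364816 ≡ 634 (mod 667)
4^128 ≡ 634^2 = 401956 ≡ 422 (mod 667)
4^256 ≡ 422^2 = 178084 ≡ 662 (mod 667)
4^512 ≡ 662^2 = 438244 ≡ 25 (mod 667)
666 = 512 + 128 + 16 + 8 + 2 in binary powers of 2.
So 4^666 ≡ 25 · 422 · 219 · 170 · 16 ≡ 25 (mod 667).
Since 25 ≠ 1, base 4 is a Fermat witness: 667 is composite.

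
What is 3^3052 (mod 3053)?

3^1 ≡ 3 (mod 3053)
3^2 ≡ 3^2 = 9 ≡ 9 (mod 3053)
3^4 ≡ 9^2 = 81 ≡ 81 (mod 3053)
3^8 ≡ 81^2 = 6561 ≡ 455 (mod 3053)
3^16 ≡ 455^2 = 207025 ≡ 2474 (mod 3053)
3^32 ≡ 2474^2 = 6120676 ≡ 2464 (mod 3053)
3^64 ≡ 2464^2 = 6071296 ≡ 1932 (mod 3053)
3^128 ≡ 1932^2 = 3732624 ≡ 1858 (mod 3053)
3^256 ≡ 1858^2 = 3452164 ≡ 2274 (mod 3053)
3^512 ≡ 2274^2 = 5171076 ≡ 2347 (mod 3053)
3^1024 ≡ 2347^2 = 5508409 ≡ 797 (mod 3053)
3^2048 ≡ 797^2 = 635209 ≡ 185 (mod 3053)
3052 = 2048 + 512 + 256 + 128 + 64 + 32 + 8 + 4 in binary powers of 2.
So 3^3052 ≡ 185 · 2347 · 2274 · 1858 · 1932 · 2464 · 455 · 81 ≡ 909 (mod 3053).
Since 909 ≠ 1, base 3 is a Fermat witness: 3053 is composite.

909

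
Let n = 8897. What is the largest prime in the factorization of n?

41

8897 = 7 · 1271
1271 = 31 · 41
41 is prime.
So 8897 = 7 · 31 · 41; the largest prime factor is 41.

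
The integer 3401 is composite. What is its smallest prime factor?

3401 is odd.
Digit sum 8, not divisible by 3.
Ends in 1: not divisible by 5.
7: 3401 = 7·485 + 6
11: 3401 = 11·309 + 2
13: 3401 = 13·261 + 8
17: 3401 = 17·200 + 1
19: 3401 = 19·179

19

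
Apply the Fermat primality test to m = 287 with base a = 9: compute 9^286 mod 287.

163

9^1 ≡ 9 (mod 287)
9^2 ≡ 9^2 = 81 ≡ 81 (mod 287)
9^4 ≡ 81^2 = 6561 ≡ 247 (mod 287)
9^8 ≡ 247^2 = 61009 ≡ 165 (mod 287)
9^16 ≡ 165^2 = 27225 ≡ 247 (mod 287)
9^32 ≡ 247^2 = 61009 ≡ 165 (mod 287)
9^64 ≡ 165^2 = 27225 ≡ 247 (mod 287)
9^128 ≡ 247^2 = 61009 ≡ 165 (mod 287)
9^256 ≡ 165^2 = 27225 ≡ 247 (mod 287)
286 = 256 + 16 + 8 + 4 + 2 in binary powers of 2.
So 9^286 ≡ 247 · 247 · 165 · 247 · 81 ≡ 163 (mod 287).
Since 163 ≠ 1, base 9 is a Fermat witness: 287 is composite.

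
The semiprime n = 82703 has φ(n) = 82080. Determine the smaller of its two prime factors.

φ(n) = (p−1)(q−1) = n − (p+q) + 1, so p + q = 82703 − 82080 + 1 = 624.
p and q are the roots of t² − 624t + 82703 = 0.
Discriminant: 624² − 4·82703 = 389376 − 330812 = 58564; √58564 = 242.
q = (624 − 242)/2 = 191, p = (624 + 242)/2 = 433.
Check: 191 · 433 = 82703.

191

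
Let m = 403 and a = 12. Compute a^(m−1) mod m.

12^1 ≡ 12 (mod 403)
12^2 ≡ 12^2 = 144 ≡ 144 (mod 403)
12^4 ≡ 144^2 = 20736 ≡ 183 (mod 403)
12^8 ≡ 183^2 = 33489 ≡ 40 (mod 403)
12^16 ≡ 40^2 = 1600 ≡ 391 (mod 403)
12^32 ≡ 391^2 = 152881 ≡ 144 (mod 403)
12^64 ≡ 144^2 = 20736 ≡ 183 (mod 403)
12^128 ≡ 183^2 = 33489 ≡ 40 (mod 403)
12^256 ≡ 40^2 = 1600 ≡ 391 (mod 403)
402 = 256 + 128 + 16 + 2 in binary powers of 2.
So 12^402 ≡ 391 · 40 · 391 · 144 ≡ 66 (mod 403).
Since 66 ≠ 1, base 12 is a Fermat witness: 403 is composite.

66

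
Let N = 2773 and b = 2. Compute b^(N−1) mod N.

2^1 ≡ 2 (mod 2773)
2^2 ≡ 2^2 = 4 ≡ 4 (mod 2773)
2^4 ≡ 4^2 = 16 ≡ 16 (mod 2773)
2^8 ≡ 16^2 = 256 ≡ 256 (mod 2773)
2^16 ≡ 256^2 = 65536 ≡ 1757 (mod 2773)
2^32 ≡ 1757^2 = 3087049 ≡ 700 (mod 2773)
2^64 ≡ 700^2 = 490000 ≡ 1952 (mod 2773)
2^128 ≡ 1952^2 = 3810304 ≡ 202 (mod 2773)
2^256 ≡ 202^2 = 40804 ≡ 1982 (mod 2773)
2^512 ≡ 1982^2 = 3928324 ≡ 1756 (mod 2773)
2^1024 ≡ 1756^2 = 3083536 ≡ 2733 (mod 2773)
2^2048 ≡ 2733^2 = 7469289 ≡ 1600 (mod 2773)
2772 = 2048 + 512 + 128 + 64 + 16 + 4 in binary powers of 2.
So 2^2772 ≡ 1600 · 1756 · 202 · 1952 · 1757 · 16 ≡ 1088 (mod 2773).
Since 1088 ≠ 1, base 2 is a Fermat witness: 2773 is composite.

1088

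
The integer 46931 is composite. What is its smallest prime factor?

71

46931 is odd.
Digit sum 23, not divisible by 3.
Ends in 1: not divisible by 5.
7: 46931 = 7·6704 + 3
11: 46931 = 11·4266 + 5
13: 46931 = 13·3610 + 1
17: 46931 = 17·2760 + 11
19: 46931 = 19·2470 + 1
23: 46931 = 23·2040 + 11
29: 46931 = 29·1618 + 9
31: 46931 = 31·1513 + 28
37: 46931 = 37·1268 + 15
41: 46931 = 41·1144 + 27
43: 46931 = 43·1091 + 18
47: 46931 = 47·998 + 25
53: 46931 = 53·885 + 26
59: 46931 = 59·795 + 26
61: 46931 = 61·769 + 22
67: 46931 = 67·700 + 31
71: 46931 = 71·661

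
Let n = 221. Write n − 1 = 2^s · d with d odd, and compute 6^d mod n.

150

221 − 1 = 220 = 2^2 · 55, so d = 55.
6^1 ≡ 6 (mod 221)
6^2 ≡ 6^2 = 36 ≡ 36 (mod 221)
6^4 ≡ 36^2 = 1296 ≡ 191 (mod 221)
6^8 ≡ 191^2 = 36481 ≡ 16 (mod 221)
6^16 ≡ 16^2 = 256 ≡ 35 (mod 221)
6^32 ≡ 35^2 = 1225 ≡ 120 (mod 221)
55 = 32 + 16 + 4 + 2 + 1 in binary powers of 2.
So 6^55 ≡ 120 · 35 · 191 · 36 · 6 ≡ 150 (mod 221).
Squaring chain: 150 → 179; never reaches −1, so base 6 is a Miller–Rabin witness that 221 is composite.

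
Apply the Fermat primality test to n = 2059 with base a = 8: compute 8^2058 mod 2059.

8^1 ≡ 8 (mod 2059)
8^2 ≡ 8^2 = 64 ≡ 64 (mod 2059)
8^4 ≡ 64^2 = 4096 ≡ 2037 (mod 2059)
8^8 ≡ 2037^2 = 4149369 ≡ 484 (mod 2059)
8^16 ≡ 484^2 = 234256 ≡ 1589 (mod 2059)
8^32 ≡ 1589^2 = 2524921 ≡ 587 (mod 2059)
8^64 ≡ 587^2 = 344569 ≡ 716 (mod 2059)
8^128 ≡ 716^2 = 512656 ≡ 2024 (mod 2059)
8^256 ≡ 2024^2 = 4096576 ≡ 1225 (mod 2059)
8^512 ≡ 1225^2 = 1500625 ≡ 1673 (mod 2059)
8^1024 ≡ 1673^2 = 2798929 ≡ 748 (mod 2059)
8^2048 ≡ 748^2 = 559504 ≡ 1515 (mod 2059)
2058 = 2048 + 8 + 2 in binary powers of 2.
So 8^2058 ≡ 1515 · 484 · 64 ≡ 1971 (mod 2059).
Since 1971 ≠ 1, base 8 is a Fermat witness: 2059 is composite.

1971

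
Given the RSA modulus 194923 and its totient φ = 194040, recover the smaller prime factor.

421

φ(n) = (p−1)(q−1) = n − (p+q) + 1, so p + q = 194923 − 194040 + 1 = 884.
p and q are the roots of t² − 884t + 194923 = 0.
Discriminant: 884² − 4·194923 = 781456 − 779692 = 1764; √1764 = 42.
q = (884 − 42)/2 = 421, p = (884 + 42)/2 = 463.
Check: 421 · 463 = 194923.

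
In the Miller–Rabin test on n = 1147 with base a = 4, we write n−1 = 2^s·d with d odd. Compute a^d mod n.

1147 − 1 = 1146 = 2^1 · 573, so d = 573.
4^1 ≡ 4 (mod 1147)
4^2 ≡ 4^2 = 16 ≡ 16 (mod 1147)
4^4 ≡ 16^2 = 256 ≡ 256 (mod 1147)
4^8 ≡ 256^2 = 65536 ≡ 157 (mod 1147)
4^16 ≡ 157^2 = 24649 ≡ 562 (mod 1147)
4^32 ≡ 562^2 = 315844 ≡ 419 (mod 1147)
4^64 ≡ 419^2 = 175561 ≡ 70 (mod 1147)
4^128 ≡ 70^2 = 4900 ≡ 312 (mod 1147)
4^256 ≡ 312^2 = 97344 ≡ 996 (mod 1147)
4^512 ≡ 996^2 = 992016 ≡ 1008 (mod 1147)
573 = 512 + 32 + 16 + 8 + 4 + 1 in binary powers of 2.
So 4^573 ≡ 1008 · 419 · 562 · 157 · 256 · 4 ≡ 529 (mod 1147).
Squaring chain: 529; never reaches −1, so base 4 is a Miller–Rabin witness that 1147 is composite.

529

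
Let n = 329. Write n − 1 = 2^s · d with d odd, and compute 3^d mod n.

194

329 − 1 = 328 = 2^3 · 41, so d = 41.
3^1 ≡ 3 (mod 329)
3^2 ≡ 3^2 = 9 ≡ 9 (mod 329)
3^4 ≡ 9^2 = 81 ≡ 81 (mod 329)
3^8 ≡ 81^2 = 6561 ≡ 310 (mod 329)
3^16 ≡ 310^2 = 96100 ≡ 32 (mod 329)
3^32 ≡ 32^2 = 1024 ≡ 37 (mod 329)
41 = 32 + 8 + 1 in binary powers of 2.
So 3^41 ≡ 37 · 310 · 3 ≡ 194 (mod 329).
Squaring chain: 194 → 130 → 121; never reaches −1, so base 3 is a Miller–Rabin witness that 329 is composite.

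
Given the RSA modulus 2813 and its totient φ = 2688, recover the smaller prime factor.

φ(n) = (p−1)(q−1) = n − (p+q) + 1, so p + q = 2813 − 2688 + 1 = 126.
p and q are the roots of t² − 126t + 2813 = 0.
Discriminant: 126² − 4·2813 = 15876 − 11252 = 4624; √4624 = 68.
q = (126 − 68)/2 = 29, p = (126 + 68)/2 = 97.
Check: 29 · 97 = 2813.

29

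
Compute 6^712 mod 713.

6^1 ≡ 6 (mod 713)
6^2 ≡ 6^2 = 36 ≡ 36 (mod 713)
6^4 ≡ 36^2 = 1296 ≡ 583 (mod 713)
6^8 ≡ 583^2 = 339889 ≡ 501 (mod 713)
6^16 ≡ 501^2 = 251001 ≡ 25 (mod 713)
6^32 ≡ 25^2 = 625 ≡ 625 (mod 713)
6^64 ≡ 625^2 = 390625 ≡ 614 (mod 713)
6^128 ≡ 614^2 = 376996 ≡ 532 (mod 713)
6^256 ≡ 532^2 = 283024 ≡ 676 (mod 713)
6^512 ≡ 676^2 = 456976 ≡ 656 (mod 713)
712 = 512 + 128 + 64 + 8 in binary powers of 2.
So 6^712 ≡ 656 · 532 · 614 · 501 ≡ 87 (mod 713).
Since 87 ≠ 1, base 6 is a Fermat witness: 713 is composite.

87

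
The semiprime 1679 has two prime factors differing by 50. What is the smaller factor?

Since p = q + 50, we have 1679 = q(q + 50), so q² + 50q − 1679 = 0.
Discriminant: 50² + 4·1679 = 2500 + 6716 = 9216; √9216 = 96.
q = (−50 + 96)/2 = 23, and p = q + 50 = 73.
Check: 23 · 73 = 1679.

23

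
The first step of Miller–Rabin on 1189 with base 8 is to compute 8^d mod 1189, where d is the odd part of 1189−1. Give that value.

1189 − 1 = 1188 = 2^2 · 297, so d = 297.
8^1 ≡ 8 (mod 1189)
8^2 ≡ 8^2 = 64 ≡ 64 (mod 1189)
8^4 ≡ 64^2 = 4096 ≡ 529 (mod 1189)
8^8 ≡ 529^2 = 279841 ≡ 426 (mod 1189)
8^16 ≡ 426^2 = 181476 ≡ 748 (mod 1189)
8^32 ≡ 748^2 = 559504 ≡ 674 (mod 1189)
8^64 ≡ 674^2 = 454276 ≡ 78 (mod 1189)
8^128 ≡ 78^2 = 6084 ≡ 139 (mod 1189)
8^256 ≡ 139^2 = 19321 ≡ 297 (mod 1189)
297 = 256 + 32 + 8 + 1 in binary powers of 2.
So 8^297 ≡ 297 · 674 · 426 · 8 ≡ 39 (mod 1189).
Squaring chain: 39 → 332; never reaches −1, so base 8 is a Miller–Rabin witness that 1189 is composite.

39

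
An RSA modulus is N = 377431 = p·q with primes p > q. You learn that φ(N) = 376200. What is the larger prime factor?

661

φ(n) = (p−1)(q−1) = n − (p+q) + 1, so p + q = 377431 − 376200 + 1 = 1232.
p and q are the roots of t² − 1232t + 377431 = 0.
Discriminant: 1232² − 4·377431 = 1517824 − 1509724 = 8100; √8100 = 90.
q = (1232 − 90)/2 = 571, p = (1232 + 90)/2 = 661.
Check: 571 · 661 = 377431.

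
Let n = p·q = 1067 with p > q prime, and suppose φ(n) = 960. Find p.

97

φ(n) = (p−1)(q−1) = n − (p+q) + 1, so p + q = 1067 − 960 + 1 = 108.
p and q are the roots of t² − 108t + 1067 = 0.
Discriminant: 108² − 4·1067 = 11664 − 4268 = 7396; √7396 = 86.
q = (108 − 86)/2 = 11, p = (108 + 86)/2 = 97.
Check: 11 · 97 = 1067.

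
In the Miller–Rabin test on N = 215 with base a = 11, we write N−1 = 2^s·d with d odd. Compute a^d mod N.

215 − 1 = 214 = 2^1 · 107, so d = 107.
11^1 ≡ 11 (mod 215)
11^2 ≡ 11^2 = 121 ≡ 121 (mod 215)
11^4 ≡ 121^2 = 14641 ≡ 21 (mod 215)
11^8 ≡ 21^2 = 441 ≡ 11 (mod 215)
11^16 ≡ 11^2 = 121 ≡ 121 (mod 215)
11^32 ≡ 121^2 = 14641 ≡ 21 (mod 215)
11^64 ≡ 21^2 = 441 ≡ 11 (mod 215)
107 = 64 + 32 + 8 + 2 + 1 in binary powers of 2.
So 11^107 ≡ 11 · 21 · 11 · 121 · 11 ≡ 121 (mod 215).
Squaring chain: 121; never reaches −1, so base 11 is a Miller–Rabin witness that 215 is composite.

121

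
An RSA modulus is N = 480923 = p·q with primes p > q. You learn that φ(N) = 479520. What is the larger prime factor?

φ(n) = (p−1)(q−1) = n − (p+q) + 1, so p + q = 480923 − 479520 + 1 = 1404.
p and q are the roots of t² − 1404t + 480923 = 0.
Discriminant: 1404² − 4·480923 = 1971216 − 1923692 = 47524; √47524 = 218.
q = (1404 − 218)/2 = 593, p = (1404 + 218)/2 = 811.
Check: 593 · 811 = 480923.

811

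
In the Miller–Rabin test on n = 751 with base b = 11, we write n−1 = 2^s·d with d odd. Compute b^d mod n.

750

751 − 1 = 750 = 2^1 · 375, so d = 375.
11^1 ≡ 11 (mod 751)
11^2 ≡ 11^2 = 121 ≡ 121 (mod 751)
11^4 ≡ 121^2 = 14641 ≡ 372 (mod 751)
11^8 ≡ 372^2 = 138384 ≡ 200 (mod 751)
11^16 ≡ 200^2 = 40000 ≡ 197 (mod 751)
11^32 ≡ 197^2 = 38809 ≡ 508 (mod 751)
11^64 ≡ 508^2 = 258064 ≡ 471 (mod 751)
11^128 ≡ 471^2 = 221841 ≡ 296 (mod 751)
11^256 ≡ 296^2 = 87616 ≡ 500 (mod 751)
375 = 256 + 64 + 32 + 16 + 4 + 2 + 1 in binary powers of 2.
So 11^375 ≡ 500 · 471 · 508 · 197 · 372 · 121 · 11 ≡ 750 (mod 751).
Since 11^d ≡ 750 (mod 751), base 11 does not prove 751 composite.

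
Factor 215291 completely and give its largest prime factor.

215291 = 41 · 5251
5251 = 59 · 89
89 is prime.
So 215291 = 41 · 59 · 89; the largest prime factor is 89.

89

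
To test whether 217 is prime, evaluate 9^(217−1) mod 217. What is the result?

9^1 ≡ 9 (mod 217)
9^2 ≡ 9^2 = 81 ≡ 81 (mod 217)
9^4 ≡ 81^2 = 6561 ≡ 51 (mod 217)
9^8 ≡ 51^2 = 2601 ≡ 214 (mod 217)
9^16 ≡ 214^2 = 45796 ≡ 9 (mod 217)
9^32 ≡ 9^2 = 81 ≡ 81 (mod 217)
9^64 ≡ 81^2 = 6561 ≡ 51 (mod 217)
9^128 ≡ 51^2 = 2601 ≡ 214 (mod 217)
216 = 128 + 64 + 16 + 8 in binary powers of 2.
So 9^216 ≡ 214 · 51 · 9 · 214 ≡ 8 (mod 217).
Since 8 ≠ 1, base 9 is a Fermat witness: 217 is composite.

8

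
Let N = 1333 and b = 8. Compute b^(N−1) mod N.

64

8^1 ≡ 8 (mod 1333)
8^2 ≡ 8^2 = 64 ≡ 64 (mod 1333)
8^4 ≡ 64^2 = 4096 ≡ 97 (mod 1333)
8^8 ≡ 97^2 = 9409 ≡ 78 (mod 1333)
8^16 ≡ 78^2 = 6084 ≡ 752 (mod 1333)
8^32 ≡ 752^2 = 565504 ≡ 312 (mod 1333)
8^64 ≡ 312^2 = 97344 ≡ 35 (mod 1333)
8^128 ≡ 35^2 = 1225 ≡ 1225 (mod 1333)
8^256 ≡ 1225^2 = 1500625 ≡ 1000 (mod 1333)
8^512 ≡ 1000^2 = 1000000 ≡ 250 (mod 1333)
8^1024 ≡ 250^2 = 62500 ≡ 1182 (mod 1333)
1332 = 1024 + 256 + 32 + 16 + 4 in binary powers of 2.
So 8^1332 ≡ 1182 · 1000 · 312 · 752 · 97 ≡ 64 (mod 1333).
Since 64 ≠ 1, base 8 is a Fermat witness: 1333 is composite.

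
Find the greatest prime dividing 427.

61

427 = 7 · 61
61 is prime.
So 427 = 7 · 61; the largest prime factor is 61.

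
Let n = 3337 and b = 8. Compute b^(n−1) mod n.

8^1 ≡ 8 (mod 3337)
8^2 ≡ 8^2 = 64 ≡ 64 (mod 3337)
8^4 ≡ 64^2 = 4096 ≡ 759 (mod 3337)
8^8 ≡ 759^2 = 576081 ≡ 2117 (mod 3337)
8^16 ≡ 2117^2 = 4481689 ≡ 98 (mod 3337)
8^32 ≡ 98^2 = 9604 ≡ 2930 (mod 3337)
8^64 ≡ 2930^2 = 8584900 ≡ 2136 (mod 3337)
8^128 ≡ 2136^2 = 4562496 ≡ 817 (mod 3337)
8^256 ≡ 817^2 = 667489 ≡ 89 (mod 3337)
8^512 ≡ 89^2 = 7921 ≡ 1247 (mod 3337)
8^1024 ≡ 1247^2 = 1555009 ≡ 3304 (mod 3337)
8^2048 ≡ 3304^2 = 10916416 ≡ 1089 (mod 3337)
3336 = 2048 + 1024 + 256 + 8 in binary powers of 2.
So 8^3336 ≡ 1089 · 3304 · 89 · 2117 ≡ 1935 (mod 3337).
Since 1935 ≠ 1, base 8 is a Fermat witness: 3337 is composite.

1935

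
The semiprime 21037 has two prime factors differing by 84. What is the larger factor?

Since p = q + 84, we have 21037 = q(q + 84), so q² + 84q − 21037 = 0.
Discriminant: 84² + 4·21037 = 7056 + 84148 = 91204; √91204 = 302.
q = (−84 + 302)/2 = 109, and p = q + 84 = 193.
Check: 109 · 193 = 21037.

193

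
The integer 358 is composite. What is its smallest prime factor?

2

358 is even: 2 divides it.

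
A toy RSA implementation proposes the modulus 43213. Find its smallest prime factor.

79

43213 is odd.
Digit sum 13, not divisible by 3.
Ends in 3: not divisible by 5.
7: 43213 = 7·6173 + 2
11: 43213 = 11·3928 + 5
13: 43213 = 13·3324 + 1
17: 43213 = 17·2541 + 16
19: 43213 = 19·2274 + 7
23: 43213 = 23·1878 + 19
29: 43213 = 29·1490 + 3
31: 43213 = 31·1393 + 30
37: 43213 = 37·1167 + 34
41: 43213 = 41·1053 + 40
43: 43213 = 43·1004 + 41
47: 43213 = 47·919 + 20
53: 43213 = 53·815 + 18
59: 43213 = 59·732 + 25
61: 43213 = 61·708 + 25
67: 43213 = 67·644 + 65
71: 43213 = 71·608 + 45
73: 43213 = 73·591 + 70
79: 43213 = 79·547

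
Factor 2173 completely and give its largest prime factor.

53

2173 = 41 · 53
53 is prime.
So 2173 = 41 · 53; the largest prime factor is 53.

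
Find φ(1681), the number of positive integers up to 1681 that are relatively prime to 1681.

Factor: 1681 = 41^2.
φ(1681) = 41^1·(41−1) = 1640.

1640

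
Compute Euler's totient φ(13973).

Factor: 13973 = 89 · 157.
φ(13973) = (89−1) · (157−1) = 88 · 156 = 13728.

13728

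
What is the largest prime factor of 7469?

97

7469 = 7 · 1067
1067 = 11 · 97
97 is prime.
So 7469 = 7 · 11 · 97; the largest prime factor is 97.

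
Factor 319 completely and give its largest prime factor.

29

319 = 11 · 29
29 is prime.
So 319 = 11 · 29; the largest prime factor is 29.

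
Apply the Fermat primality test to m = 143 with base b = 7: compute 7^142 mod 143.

7^1 ≡ 7 (mod 143)
7^2 ≡ 7^2 = 49 ≡ 49 (mod 143)
7^4 ≡ 49^2 = 2401 ≡ 113 (mod 143)
7^8 ≡ 113^2 = 12769 ≡ 42 (mod 143)
7^16 ≡ 42^2 = 1764 ≡ 48 (mod 143)
7^32 ≡ 48^2 = 2304 ≡ 16 (mod 143)
7^64 ≡ 16^2 = 256 ≡ 113 (mod 143)
7^128 ≡ 113^2 = 12769 ≡ 42 (mod 143)
142 = 128 + 8 + 4 + 2 in binary powers of 2.
So 7^142 ≡ 42 · 42 · 113 · 49 ≡ 82 (mod 143).
Since 82 ≠ 1, base 7 is a Fermat witness: 143 is composite.

82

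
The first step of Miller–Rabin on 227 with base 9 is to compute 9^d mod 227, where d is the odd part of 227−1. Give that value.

227 − 1 = 226 = 2^1 · 113, so d = 113.
9^1 ≡ 9 (mod 227)
9^2 ≡ 9^2 = 81 ≡ 81 (mod 227)
9^4 ≡ 81^2 = 6561 ≡ 205 (mod 227)
9^8 ≡ 205^2 = 42025 ≡ 30 (mod 227)
9^16 ≡ 30^2 = 900 ≡ 219 (mod 227)
9^32 ≡ 219^2 = 47961 ≡ 64 (mod 227)
9^64 ≡ 64^2 = 4096 ≡ 10 (mod 227)
113 = 64 + 32 + 16 + 1 in binary powers of 2.
So 9^113 ≡ 10 · 64 · 219 · 9 ≡ 1 (mod 227).
Since 9^d ≡ 1 (mod 227), base 9 does not prove 227 composite.

1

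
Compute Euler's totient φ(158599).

Factor: 158599 = 7 · 139 · 163.
φ(158599) = (7−1) · (139−1) · (163−1) = 6 · 138 · 162 = 134136.

134136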